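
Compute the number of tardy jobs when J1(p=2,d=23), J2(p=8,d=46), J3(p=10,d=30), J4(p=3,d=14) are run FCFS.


Completion vs due date:
  J1: C=2, d=23 → on time
  J2: C=10, d=46 → on time
  J3: C=20, d=30 → on time
  J4: C=23, d=14 → TARDY
Tardy jobs: J4
Count = 1


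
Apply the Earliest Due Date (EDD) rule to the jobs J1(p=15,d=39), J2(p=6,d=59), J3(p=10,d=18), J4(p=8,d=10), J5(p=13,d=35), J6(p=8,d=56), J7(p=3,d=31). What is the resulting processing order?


EDD: sort by earliest due date
  J4: d=10, p=8
  J3: d=18, p=10
  J7: d=31, p=3
  J5: d=35, p=13
  J1: d=39, p=15
  J6: d=56, p=8
  J2: d=59, p=6
Order: J4 → J3 → J7 → J5 → J1 → J6 → J2


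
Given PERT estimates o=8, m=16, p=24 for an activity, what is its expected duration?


te = (o + 4m + p) / 6
= (8 + 4×16 + 24) / 6
= (8 + 64 + 24) / 6
= 96 / 6
= 16.00


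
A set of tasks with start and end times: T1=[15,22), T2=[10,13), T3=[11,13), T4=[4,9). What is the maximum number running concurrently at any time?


Check each time point for overlaps:
  t=11: 2 tasks active (T2, T3)
Max concurrent = 2


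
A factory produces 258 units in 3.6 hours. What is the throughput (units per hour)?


Throughput = units / time
= 258 / 3.6
= 71.7 units/hour


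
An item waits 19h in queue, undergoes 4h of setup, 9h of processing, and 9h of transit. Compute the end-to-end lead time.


Lead time = queue + setup + processing + transit
= 19 + 4 + 9 + 9
= 41 hours


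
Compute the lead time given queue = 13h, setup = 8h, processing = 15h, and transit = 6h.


Lead time = queue + setup + processing + transit
= 13 + 8 + 15 + 6
= 42 hours


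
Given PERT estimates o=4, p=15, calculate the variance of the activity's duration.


σ² = ((p - o) / 6)² = (p - o)² / 36
= (15 - 4)² / 36
= 11² / 36
= 121 / 36
= 3.3611


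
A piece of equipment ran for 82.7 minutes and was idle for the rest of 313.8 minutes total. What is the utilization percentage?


Utilization = busy / total × 100
= 82.7 / 313.8 × 100
= 26.4%


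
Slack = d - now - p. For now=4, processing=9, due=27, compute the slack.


Slack = due - current_time - processing
= 27 - 4 - 9
= 14


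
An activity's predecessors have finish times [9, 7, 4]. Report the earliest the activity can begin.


ES = max of all predecessor completion times
Predecessors: [9, 7, 4]
ES = max(9, 7, 4)
= 9


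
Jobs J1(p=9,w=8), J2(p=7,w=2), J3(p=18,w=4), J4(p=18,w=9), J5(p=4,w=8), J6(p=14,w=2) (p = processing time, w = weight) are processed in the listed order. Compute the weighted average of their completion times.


Completion times:
  J1: C=9, w×C=8×9=72
  J2: C=16, w×C=2×16=32
  J3: C=34, w×C=4×34=136
  J4: C=52, w×C=9×52=468
  J5: C=56, w×C=8×56=448
  J6: C=70, w×C=2×70=140
Sum w×C = 1296
Sum w = 33
Weighted avg = 1296/33
= 39.27


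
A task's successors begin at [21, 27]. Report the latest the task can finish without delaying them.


LF = min of all successor start times
Successors start at: [21, 27]
LF = min(21, 27)
= 21


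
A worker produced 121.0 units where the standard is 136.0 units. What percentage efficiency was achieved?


Efficiency = (actual / standard) × 100
= (121.0 / 136.0) × 100
= 89.0%


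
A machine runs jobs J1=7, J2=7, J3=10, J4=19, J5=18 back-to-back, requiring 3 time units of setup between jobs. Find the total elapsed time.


Makespan = Σ processing + (n-1) × setup
= (7 + 7 + 10 + 19 + 18) + (5-1)×3
= 61 + 12
= 73 time units


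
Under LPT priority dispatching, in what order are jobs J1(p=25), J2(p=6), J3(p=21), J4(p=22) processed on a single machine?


LPT: sort by longest processing time first
  J1: p=25
  J4: p=22
  J3: p=21
  J2: p=6
Order: J1 → J4 → J3 → J2


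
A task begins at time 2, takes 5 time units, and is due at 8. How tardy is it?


Completion = start + processing = 2 + 5 = 7
Tardiness = max(0, C - d) = max(0, 7 - 8)
= max(0, -1)
= 0


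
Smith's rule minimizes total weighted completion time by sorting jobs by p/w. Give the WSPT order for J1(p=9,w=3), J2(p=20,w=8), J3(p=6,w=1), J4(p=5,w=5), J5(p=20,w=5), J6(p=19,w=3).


WSPT (Smith's rule): sort by p/w ascending
  J4: p/w = 5/5 = 1.000
  J2: p/w = 20/8 = 2.500
  J1: p/w = 9/3 = 3.000
  J5: p/w = 20/5 = 4.000
  J3: p/w = 6/1 = 6.000
  J6: p/w = 19/3 = 6.333
Order: J4 → J2 → J1 → J5 → J3 → J6


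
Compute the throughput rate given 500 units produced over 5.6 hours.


Throughput = units / time
= 500 / 5.6
= 89.3 units/hour


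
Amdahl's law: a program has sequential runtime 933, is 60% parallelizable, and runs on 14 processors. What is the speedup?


Amdahl's law: T_p = T × ((1-p) + p/N)
= 933 × ((1-0.6) + 0.6/14)
= 933 × (0.40 + 0.0429)
= 933 × 0.4429
= 413.19
Speedup = 933/413.19
= 2.26×


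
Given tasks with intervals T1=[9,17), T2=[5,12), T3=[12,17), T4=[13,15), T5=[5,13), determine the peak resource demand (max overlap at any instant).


Check each time point for overlaps:
  t=9: 3 tasks active (T1, T2, T5)
Max concurrent = 3


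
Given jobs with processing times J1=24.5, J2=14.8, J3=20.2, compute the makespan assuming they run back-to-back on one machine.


Sequential makespan: sum all processing times
= 24.5 + 14.8 + 20.2
= 59.5 time units


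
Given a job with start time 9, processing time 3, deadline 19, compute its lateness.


Completion = 9 + 3 = 12
Lateness = C - d = 12 - 19
= -7


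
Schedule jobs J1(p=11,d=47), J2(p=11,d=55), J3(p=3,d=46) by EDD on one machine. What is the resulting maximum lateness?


EDD order: J3 → J1 → J2
Completion and lateness:
  J3: C=3, d=46, L=3-46=-43
  J1: C=14, d=47, L=14-47=-33
  J2: C=25, d=55, L=25-55=-30
Lmax = max(-43, -33, -30)
= -30


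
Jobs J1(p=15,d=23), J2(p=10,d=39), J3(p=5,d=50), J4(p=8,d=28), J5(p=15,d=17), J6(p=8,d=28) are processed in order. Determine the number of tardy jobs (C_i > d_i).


Completion vs due date:
  J1: C=15, d=23 → on time
  J2: C=25, d=39 → on time
  J3: C=30, d=50 → on time
  J4: C=38, d=28 → TARDY
  J5: C=53, d=17 → TARDY
  J6: C=61, d=28 → TARDY
Tardy jobs: J4, J5, J6
Count = 3


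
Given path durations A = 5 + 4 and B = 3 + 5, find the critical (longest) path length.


Path A: 5 + 4 = 9
Path B: 3 + 5 = 8
Critical path = longest = max(9, 8)
= 9 (Path A)


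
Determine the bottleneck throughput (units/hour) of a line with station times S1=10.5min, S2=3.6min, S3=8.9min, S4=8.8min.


Bottleneck = longest station time
Station times: [10.5, 3.6, 8.9, 8.8]
Max = 10.5 min
Rate = 60 / 10.5
= 5.71 units/hour (bottleneck: 10.5min)


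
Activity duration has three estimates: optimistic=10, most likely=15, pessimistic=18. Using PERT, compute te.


te = (o + 4m + p) / 6
= (10 + 4×15 + 18) / 6
= (10 + 60 + 18) / 6
= 88 / 6
= 14.67


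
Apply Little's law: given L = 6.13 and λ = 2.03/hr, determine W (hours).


Little's law: L = λW → W = L / λ
= 6.13 / 2.03
= 3.02 hours


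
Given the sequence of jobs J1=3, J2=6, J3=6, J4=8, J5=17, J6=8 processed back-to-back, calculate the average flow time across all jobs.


Completion times:
  J1: completes at 3
  J2: completes at 9
  J3: completes at 15
  J4: completes at 23
  J5: completes at 40
  J6: completes at 48
Sum = 138
Average = 138/6
= 23.00


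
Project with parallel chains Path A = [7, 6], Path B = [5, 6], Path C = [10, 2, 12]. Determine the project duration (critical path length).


Path A: 7 + 6 = 13
Path B: 5 + 6 = 11
Path C: 10 + 2 + 12 = 24
Critical path = longest = max(13, 11, 24)
= 24 (Path C)


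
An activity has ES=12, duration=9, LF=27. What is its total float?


EF = ES + duration = 12 + 9 = 21
LS = LF - duration = 27 - 9 = 18
Total Float = LF - EF = 27 - 21
(or LS - ES = 18 - 12)
= 6


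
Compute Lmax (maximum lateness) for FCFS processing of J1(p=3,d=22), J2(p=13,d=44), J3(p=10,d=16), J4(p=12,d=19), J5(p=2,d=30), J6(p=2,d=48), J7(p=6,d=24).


Lateness per job (L = C - d):
  J1: C=3, d=22, L=-19
  J2: C=16, d=44, L=-28
  J3: C=26, d=16, L=10
  J4: C=38, d=19, L=19
  J5: C=40, d=30, L=10
  J6: C=42, d=48, L=-6
  J7: C=48, d=24, L=24
Lmax = max(-19, -28, 10, 19, 10, -6, 24)
= 24


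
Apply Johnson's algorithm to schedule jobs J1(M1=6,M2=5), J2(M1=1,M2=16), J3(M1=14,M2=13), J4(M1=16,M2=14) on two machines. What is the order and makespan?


Johnson's rule:
Group 1 (M1≤M2, sort by M1): ['J2']
Group 2 (M1>M2, sort desc M2): ['J4', 'J3', 'J1']
Sequence: J2 → J4 → J3 → J1
Makespan calculation:
  J2: M1 done=1, M2 done=17
  J4: M1 done=17, M2 done=31
  J3: M1 done=31, M2 done=44
  J1: M1 done=37, M2 done=49
= Sequence: J2 → J4 → J3 → J1, Makespan: 49


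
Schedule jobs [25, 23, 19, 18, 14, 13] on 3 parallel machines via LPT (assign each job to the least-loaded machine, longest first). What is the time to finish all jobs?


Jobs (LPT sorted): [25, 23, 19, 18, 14, 13]
Machines: 3
  J=25 → Machine 1 (load: 0+25=25)
  J=23 → Machine 2 (load: 0+23=23)
  J=19 → Machine 3 (load: 0+19=19)
  J=18 → Machine 3 (load: 19+18=37)
  J=14 → Machine 2 (load: 23+14=37)
  J=13 → Machine 1 (load: 25+13=38)
Machine loads: [38, 37, 37]
Makespan = max = 38 time units


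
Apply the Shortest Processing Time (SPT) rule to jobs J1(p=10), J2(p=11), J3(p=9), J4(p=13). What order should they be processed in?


SPT: sort by shortest processing time
  J3: p=9
  J1: p=10
  J2: p=11
  J4: p=13
Order: J3 → J1 → J2 → J4


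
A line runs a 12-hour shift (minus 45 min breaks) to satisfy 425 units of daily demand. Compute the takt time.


Available = 12×60 - 45 = 675 min
Takt time = 675 / 425
= 1.59 min/unit


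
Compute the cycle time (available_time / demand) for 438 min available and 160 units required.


Cycle time = available time / demand
= 438 / 160
= 2.74 min/unit


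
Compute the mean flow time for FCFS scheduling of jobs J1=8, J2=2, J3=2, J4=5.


Completion times:
  J1: completes at 8
  J2: completes at 10
  J3: completes at 12
  J4: completes at 17
Sum = 47
Average = 47/4
= 11.75


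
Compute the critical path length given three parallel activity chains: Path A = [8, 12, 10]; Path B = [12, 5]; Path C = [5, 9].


Path A: 8 + 12 + 10 = 30
Path B: 12 + 5 = 17
Path C: 5 + 9 = 14
Critical path = longest = max(30, 17, 14)
= 30 (Path A)


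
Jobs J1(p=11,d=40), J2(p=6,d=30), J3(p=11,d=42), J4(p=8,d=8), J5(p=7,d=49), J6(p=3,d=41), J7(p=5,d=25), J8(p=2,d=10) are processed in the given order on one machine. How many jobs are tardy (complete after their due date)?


Completion vs due date:
  J1: C=11, d=40 → on time
  J2: C=17, d=30 → on time
  J3: C=28, d=42 → on time
  J4: C=36, d=8 → TARDY
  J5: C=43, d=49 → on time
  J6: C=46, d=41 → TARDY
  J7: C=51, d=25 → TARDY
  J8: C=53, d=10 → TARDY
Tardy jobs: J4, J6, J7, J8
Count = 4


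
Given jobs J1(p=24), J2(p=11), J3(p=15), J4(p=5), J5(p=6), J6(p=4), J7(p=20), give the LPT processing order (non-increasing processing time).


LPT: sort by longest processing time first
  J1: p=24
  J7: p=20
  J3: p=15
  J2: p=11
  J5: p=6
  J4: p=5
  J6: p=4
Order: J1 → J7 → J3 → J2 → J5 → J4 → J6


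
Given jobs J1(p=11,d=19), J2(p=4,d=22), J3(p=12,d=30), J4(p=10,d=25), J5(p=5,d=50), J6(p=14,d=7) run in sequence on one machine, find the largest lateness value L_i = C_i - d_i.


Lateness per job (L = C - d):
  J1: C=11, d=19, L=-8
  J2: C=15, d=22, L=-7
  J3: C=27, d=30, L=-3
  J4: C=37, d=25, L=12
  J5: C=42, d=50, L=-8
  J6: C=56, d=7, L=49
Lmax = max(-8, -7, -3, 12, -8, 49)
= 49


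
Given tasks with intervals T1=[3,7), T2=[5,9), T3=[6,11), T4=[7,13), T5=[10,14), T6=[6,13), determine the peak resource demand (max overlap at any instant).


Check each time point for overlaps:
  t=6: 4 tasks active (T1, T2, T3, T6)
Max concurrent = 4


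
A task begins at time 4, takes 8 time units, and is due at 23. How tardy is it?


Completion = start + processing = 4 + 8 = 12
Tardiness = max(0, C - d) = max(0, 12 - 23)
= max(0, -11)
= 0


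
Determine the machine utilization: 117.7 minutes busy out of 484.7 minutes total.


Utilization = busy / total × 100
= 117.7 / 484.7 × 100
= 24.3%


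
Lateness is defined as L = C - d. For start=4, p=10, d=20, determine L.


Completion = 4 + 10 = 14
Lateness = C - d = 14 - 20
= -6


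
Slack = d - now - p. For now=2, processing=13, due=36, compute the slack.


Slack = due - current_time - processing
= 36 - 2 - 13
= 21


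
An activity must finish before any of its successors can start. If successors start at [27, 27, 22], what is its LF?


LF = min of all successor start times
Successors start at: [27, 27, 22]
LF = min(27, 27, 22)
= 22


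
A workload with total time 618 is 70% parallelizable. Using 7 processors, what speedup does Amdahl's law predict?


Amdahl's law: T_p = T × ((1-p) + p/N)
= 618 × ((1-0.7) + 0.7/7)
= 618 × (0.30 + 0.1000)
= 618 × 0.4000
= 247.20
Speedup = 618/247.20
= 2.50×


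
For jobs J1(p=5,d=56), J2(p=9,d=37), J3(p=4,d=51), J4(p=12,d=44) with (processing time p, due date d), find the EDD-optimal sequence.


EDD: sort by earliest due date
  J2: d=37, p=9
  J4: d=44, p=12
  J3: d=51, p=4
  J1: d=56, p=5
Order: J2 → J4 → J3 → J1


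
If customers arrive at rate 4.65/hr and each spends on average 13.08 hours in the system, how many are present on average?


Little's law: L = λ × W
= 4.65 × 13.08
= 60.82


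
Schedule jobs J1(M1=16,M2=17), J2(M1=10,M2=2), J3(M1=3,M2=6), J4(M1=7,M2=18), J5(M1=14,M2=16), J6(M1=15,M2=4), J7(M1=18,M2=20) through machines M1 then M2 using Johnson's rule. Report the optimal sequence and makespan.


Johnson's rule:
Group 1 (M1≤M2, sort by M1): ['J3', 'J4', 'J5', 'J1', 'J7']
Group 2 (M1>M2, sort desc M2): ['J6', 'J2']
Sequence: J3 → J4 → J5 → J1 → J7 → J6 → J2
Makespan calculation:
  J3: M1 done=3, M2 done=9
  J4: M1 done=10, M2 done=28
  J5: M1 done=24, M2 done=44
  J1: M1 done=40, M2 done=61
  J7: M1 done=58, M2 done=81
  J6: M1 done=73, M2 done=85
  J2: M1 done=83, M2 done=87
= Sequence: J3 → J4 → J5 → J1 → J7 → J6 → J2, Makespan: 87


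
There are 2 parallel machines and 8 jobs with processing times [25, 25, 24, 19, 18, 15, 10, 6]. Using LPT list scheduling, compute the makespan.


Jobs (LPT sorted): [25, 25, 24, 19, 18, 15, 10, 6]
Machines: 2
  J=25 → Machine 1 (load: 0+25=25)
  J=25 → Machine 2 (load: 0+25=25)
  J=24 → Machine 1 (load: 25+24=49)
  J=19 → Machine 2 (load: 25+19=44)
  J=18 → Machine 2 (load: 44+18=62)
  J=15 → Machine 1 (load: 49+15=64)
  J=10 → Machine 2 (load: 62+10=72)
  J=6 → Machine 1 (load: 64+6=70)
Machine loads: [70, 72]
Makespan = max = 72 time units


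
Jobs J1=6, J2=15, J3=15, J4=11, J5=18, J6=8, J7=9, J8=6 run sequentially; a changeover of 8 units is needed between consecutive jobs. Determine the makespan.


Makespan = Σ processing + (n-1) × setup
= (6 + 15 + 15 + 11 + 18 + 8 + 9 + 6) + (8-1)×8
= 88 + 56
= 144 time units


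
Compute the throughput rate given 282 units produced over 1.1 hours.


Throughput = units / time
= 282 / 1.1
= 256.4 units/hour


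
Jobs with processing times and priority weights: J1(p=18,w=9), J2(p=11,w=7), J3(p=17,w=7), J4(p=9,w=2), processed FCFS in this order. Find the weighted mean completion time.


Completion times:
  J1: C=18, w×C=9×18=162
  J2: C=29, w×C=7×29=203
  J3: C=46, w×C=7×46=322
  J4: C=55, w×C=2×55=110
Sum w×C = 797
Sum w = 25
Weighted avg = 797/25
= 31.88


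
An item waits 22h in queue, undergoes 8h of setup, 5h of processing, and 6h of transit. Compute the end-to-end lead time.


Lead time = queue + setup + processing + transit
= 22 + 8 + 5 + 6
= 41 hours


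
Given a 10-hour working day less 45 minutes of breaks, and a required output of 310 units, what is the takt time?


Available = 10×60 - 45 = 555 min
Takt time = 555 / 310
= 1.79 min/unit


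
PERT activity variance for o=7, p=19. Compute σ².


σ² = ((p - o) / 6)² = (p - o)² / 36
= (19 - 7)² / 36
= 12² / 36
= 144 / 36
= 4.0000


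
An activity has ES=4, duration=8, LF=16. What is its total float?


EF = ES + duration = 4 + 8 = 12
LS = LF - duration = 16 - 8 = 8
Total Float = LF - EF = 16 - 12
(or LS - ES = 8 - 4)
= 4


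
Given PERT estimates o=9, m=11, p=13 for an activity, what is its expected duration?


te = (o + 4m + p) / 6
= (9 + 4×11 + 13) / 6
= (9 + 44 + 13) / 6
= 66 / 6
= 11.00


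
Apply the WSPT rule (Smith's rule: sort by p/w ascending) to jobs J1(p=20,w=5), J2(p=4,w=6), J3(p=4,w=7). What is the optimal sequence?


WSPT (Smith's rule): sort by p/w ascending
  J3: p/w = 4/7 = 0.571
  J2: p/w = 4/6 = 0.667
  J1: p/w = 20/5 = 4.000
Order: J3 → J2 → J1


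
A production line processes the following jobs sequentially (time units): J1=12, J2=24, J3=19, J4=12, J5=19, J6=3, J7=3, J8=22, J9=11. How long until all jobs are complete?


Sequential makespan: sum all processing times
= 12 + 24 + 19 + 12 + 19 + 3 + 3 + 22 + 11
= 125 time units


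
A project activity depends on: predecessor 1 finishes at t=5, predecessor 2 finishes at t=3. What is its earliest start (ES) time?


ES = max of all predecessor completion times
Predecessors: [5, 3]
ES = max(5, 3)
= 5


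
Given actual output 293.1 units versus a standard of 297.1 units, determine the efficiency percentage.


Efficiency = (actual / standard) × 100
= (293.1 / 297.1) × 100
= 98.7%


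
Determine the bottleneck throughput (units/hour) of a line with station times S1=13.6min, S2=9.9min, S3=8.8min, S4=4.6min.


Bottleneck = longest station time
Station times: [13.6, 9.9, 8.8, 4.6]
Max = 13.6 min
Rate = 60 / 13.6
= 4.41 units/hour (bottleneck: 13.6min)


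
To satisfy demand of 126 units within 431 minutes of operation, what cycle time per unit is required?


Cycle time = available time / demand
= 431 / 126
= 3.42 min/unit


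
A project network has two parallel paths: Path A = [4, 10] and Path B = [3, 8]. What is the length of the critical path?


Path A: 4 + 10 = 14
Path B: 3 + 8 = 11
Critical path = longest = max(14, 11)
= 14 (Path A)


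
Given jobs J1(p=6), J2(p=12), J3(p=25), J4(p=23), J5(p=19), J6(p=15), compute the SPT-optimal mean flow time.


SPT order: J1 → J2 → J6 → J5 → J4 → J3
Completion times:
  J1: C=6
  J2: C=18
  J6: C=33
  J5: C=52
  J4: C=75
  J3: C=100
Sum = 284, n = 6
Mean flow = 284/6
= 47.33


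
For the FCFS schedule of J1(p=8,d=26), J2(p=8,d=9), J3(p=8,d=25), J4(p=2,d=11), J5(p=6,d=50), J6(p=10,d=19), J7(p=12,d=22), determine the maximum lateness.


Lateness per job (L = C - d):
  J1: C=8, d=26, L=-18
  J2: C=16, d=9, L=7
  J3: C=24, d=25, L=-1
  J4: C=26, d=11, L=15
  J5: C=32, d=50, L=-18
  J6: C=42, d=19, L=23
  J7: C=54, d=22, L=32
Lmax = max(-18, 7, -1, 15, -18, 23, 32)
= 32


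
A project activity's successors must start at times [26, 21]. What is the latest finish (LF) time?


LF = min of all successor start times
Successors start at: [26, 21]
LF = min(26, 21)
= 21


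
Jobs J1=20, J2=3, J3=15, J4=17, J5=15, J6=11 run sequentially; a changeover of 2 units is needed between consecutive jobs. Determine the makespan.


Makespan = Σ processing + (n-1) × setup
= (20 + 3 + 15 + 17 + 15 + 11) + (6-1)×2
= 81 + 10
= 91 time units


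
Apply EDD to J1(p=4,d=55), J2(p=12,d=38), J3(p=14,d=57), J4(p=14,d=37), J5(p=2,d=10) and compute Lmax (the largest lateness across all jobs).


EDD order: J5 → J4 → J2 → J1 → J3
Completion and lateness:
  J5: C=2, d=10, L=2-10=-8
  J4: C=16, d=37, L=16-37=-21
  J2: C=28, d=38, L=28-38=-10
  J1: C=32, d=55, L=32-55=-23
  J3: C=46, d=57, L=46-57=-11
Lmax = max(-8, -21, -10, -23, -11)
= -8


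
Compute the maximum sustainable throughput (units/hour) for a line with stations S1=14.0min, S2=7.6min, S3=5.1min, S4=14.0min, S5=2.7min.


Bottleneck = longest station time
Station times: [14.0, 7.6, 5.1, 14.0, 2.7]
Max = 14.0 min
Rate = 60 / 14.0
= 4.29 units/hour (bottleneck: 14.0min)


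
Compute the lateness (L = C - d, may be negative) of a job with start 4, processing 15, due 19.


Completion = 4 + 15 = 19
Lateness = C - d = 19 - 19
= 0


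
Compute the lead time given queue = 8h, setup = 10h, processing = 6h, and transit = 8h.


Lead time = queue + setup + processing + transit
= 8 + 10 + 6 + 8
= 32 hours


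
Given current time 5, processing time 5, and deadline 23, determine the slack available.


Slack = due - current_time - processing
= 23 - 5 - 5
= 13


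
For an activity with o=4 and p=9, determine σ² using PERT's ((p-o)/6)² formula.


σ² = ((p - o) / 6)² = (p - o)² / 36
= (9 - 4)² / 36
= 5² / 36
= 25 / 36
= 0.6944


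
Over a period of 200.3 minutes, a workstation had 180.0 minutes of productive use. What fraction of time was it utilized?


Utilization = busy / total × 100
= 180.0 / 200.3 × 100
= 89.9%


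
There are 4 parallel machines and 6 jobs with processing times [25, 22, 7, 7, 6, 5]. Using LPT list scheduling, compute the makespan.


Jobs (LPT sorted): [25, 22, 7, 7, 6, 5]
Machines: 4
  J=25 → Machine 1 (load: 0+25=25)
  J=22 → Machine 2 (load: 0+22=22)
  J=7 → Machine 3 (load: 0+7=7)
  J=7 → Machine 4 (load: 0+7=7)
  J=6 → Machine 3 (load: 7+6=13)
  J=5 → Machine 4 (load: 7+5=12)
Machine loads: [25, 22, 13, 12]
Makespan = max = 25 time units


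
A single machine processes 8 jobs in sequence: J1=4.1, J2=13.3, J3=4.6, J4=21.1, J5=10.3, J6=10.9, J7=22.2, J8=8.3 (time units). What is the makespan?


Sequential makespan: sum all processing times
= 4.1 + 13.3 + 4.6 + 21.1 + 10.3 + 10.9 + 22.2 + 8.3
= 94.8 time units


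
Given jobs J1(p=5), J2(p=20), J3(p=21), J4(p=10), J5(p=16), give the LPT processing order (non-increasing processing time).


LPT: sort by longest processing time first
  J3: p=21
  J2: p=20
  J5: p=16
  J4: p=10
  J1: p=5
Order: J3 → J2 → J5 → J4 → J1


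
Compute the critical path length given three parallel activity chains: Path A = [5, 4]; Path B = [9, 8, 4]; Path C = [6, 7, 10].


Path A: 5 + 4 = 9
Path B: 9 + 8 + 4 = 21
Path C: 6 + 7 + 10 = 23
Critical path = longest = max(9, 21, 23)
= 23 (Path C)


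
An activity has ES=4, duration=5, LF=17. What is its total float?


EF = ES + duration = 4 + 5 = 9
LS = LF - duration = 17 - 5 = 12
Total Float = LF - EF = 17 - 9
(or LS - ES = 12 - 4)
= 8


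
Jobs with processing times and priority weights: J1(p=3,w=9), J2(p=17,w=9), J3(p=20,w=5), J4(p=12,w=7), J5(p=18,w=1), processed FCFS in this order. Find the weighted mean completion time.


Completion times:
  J1: C=3, w×C=9×3=27
  J2: C=20, w×C=9×20=180
  J3: C=40, w×C=5×40=200
  J4: C=52, w×C=7×52=364
  J5: C=70, w×C=1×70=70
Sum w×C = 841
Sum w = 31
Weighted avg = 841/31
= 27.13


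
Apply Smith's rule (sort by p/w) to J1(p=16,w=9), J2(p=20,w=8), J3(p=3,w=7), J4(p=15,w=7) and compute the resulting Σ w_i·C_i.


WSPT order (by p/w): J3 → J1 → J4 → J2
  J3: C=3, w·C=7×3=21
  J1: C=19, w·C=9×19=171
  J4: C=34, w·C=7×34=238
  J2: C=54, w·C=8×54=432
Σ w·C = 862
= 862


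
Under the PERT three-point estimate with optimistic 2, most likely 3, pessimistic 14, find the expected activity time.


te = (o + 4m + p) / 6
= (2 + 4×3 + 14) / 6
= (2 + 12 + 14) / 6
= 28 / 6
= 4.67


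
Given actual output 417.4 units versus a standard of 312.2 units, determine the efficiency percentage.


Efficiency = (actual / standard) × 100
= (417.4 / 312.2) × 100
= 133.7%


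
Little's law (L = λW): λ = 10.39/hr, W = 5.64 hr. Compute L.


Little's law: L = λ × W
= 10.39 × 5.64
= 58.60


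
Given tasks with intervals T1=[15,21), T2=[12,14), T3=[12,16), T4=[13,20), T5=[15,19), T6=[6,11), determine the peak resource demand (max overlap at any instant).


Check each time point for overlaps:
  t=15: 4 tasks active (T1, T3, T4, T5)
Max concurrent = 4


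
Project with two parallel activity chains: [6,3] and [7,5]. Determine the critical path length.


Path A: 6 + 3 = 9
Path B: 7 + 5 = 12
Critical path = longest = max(9, 12)
= 12 (Path B)


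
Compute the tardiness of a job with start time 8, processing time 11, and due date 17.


Completion = start + processing = 8 + 11 = 19
Tardiness = max(0, C - d) = max(0, 19 - 17)
= max(0, 2)
= 2


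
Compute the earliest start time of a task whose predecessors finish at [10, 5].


ES = max of all predecessor completion times
Predecessors: [10, 5]
ES = max(10, 5)
= 10


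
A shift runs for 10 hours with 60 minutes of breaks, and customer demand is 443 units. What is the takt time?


Available = 10×60 - 60 = 540 min
Takt time = 540 / 443
= 1.22 min/unit


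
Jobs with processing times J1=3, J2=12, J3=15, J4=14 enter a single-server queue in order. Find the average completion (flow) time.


Completion times:
  J1: completes at 3
  J2: completes at 15
  J3: completes at 30
  J4: completes at 44
Sum = 92
Average = 92/4
= 23.00


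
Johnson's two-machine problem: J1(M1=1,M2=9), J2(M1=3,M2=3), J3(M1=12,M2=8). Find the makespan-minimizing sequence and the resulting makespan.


Johnson's rule:
Group 1 (M1≤M2, sort by M1): ['J1', 'J2']
Group 2 (M1>M2, sort desc M2): ['J3']
Sequence: J1 → J2 → J3
Makespan calculation:
  J1: M1 done=1, M2 done=10
  J2: M1 done=4, M2 done=13
  J3: M1 done=16, M2 done=24
= Sequence: J1 → J2 → J3, Makespan: 24


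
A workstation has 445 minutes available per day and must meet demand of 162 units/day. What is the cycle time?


Cycle time = available time / demand
= 445 / 162
= 2.75 min/unit


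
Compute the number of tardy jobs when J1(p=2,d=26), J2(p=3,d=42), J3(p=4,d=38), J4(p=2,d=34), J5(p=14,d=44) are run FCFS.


Completion vs due date:
  J1: C=2, d=26 → on time
  J2: C=5, d=42 → on time
  J3: C=9, d=38 → on time
  J4: C=11, d=34 → on time
  J5: C=25, d=44 → on time
Tardy jobs: none
Count = 0


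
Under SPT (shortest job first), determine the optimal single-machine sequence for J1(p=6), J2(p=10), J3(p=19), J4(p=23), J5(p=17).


SPT: sort by shortest processing time
  J1: p=6
  J2: p=10
  J5: p=17
  J3: p=19
  J4: p=23
Order: J1 → J2 → J5 → J3 → J4


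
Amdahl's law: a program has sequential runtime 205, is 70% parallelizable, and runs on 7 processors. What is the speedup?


Amdahl's law: T_p = T × ((1-p) + p/N)
= 205 × ((1-0.7) + 0.7/7)
= 205 × (0.30 + 0.1000)
= 205 × 0.4000
= 82.00
Speedup = 205/82.00
= 2.50×


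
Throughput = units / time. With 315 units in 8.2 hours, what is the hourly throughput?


Throughput = units / time
= 315 / 8.2
= 38.4 units/hour


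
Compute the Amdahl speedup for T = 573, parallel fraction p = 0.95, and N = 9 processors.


Amdahl's law: T_p = T × ((1-p) + p/N)
= 573 × ((1-0.95) + 0.95/9)
= 573 × (0.05 + 0.1056)
= 573 × 0.1556
= 89.13
Speedup = 573/89.13
= 6.43×


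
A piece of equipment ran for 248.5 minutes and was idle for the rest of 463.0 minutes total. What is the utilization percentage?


Utilization = busy / total × 100
= 248.5 / 463.0 × 100
= 53.7%


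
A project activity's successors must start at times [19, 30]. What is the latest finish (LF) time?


LF = min of all successor start times
Successors start at: [19, 30]
LF = min(19, 30)
= 19


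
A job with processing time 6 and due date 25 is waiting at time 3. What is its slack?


Slack = due - current_time - processing
= 25 - 3 - 6
= 16


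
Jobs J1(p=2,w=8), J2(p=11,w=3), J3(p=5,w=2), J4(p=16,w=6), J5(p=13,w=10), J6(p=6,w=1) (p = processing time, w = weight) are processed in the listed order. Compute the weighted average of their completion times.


Completion times:
  J1: C=2, w×C=8×2=16
  J2: C=13, w×C=3×13=39
  J3: C=18, w×C=2×18=36
  J4: C=34, w×C=6×34=204
  J5: C=47, w×C=10×47=470
  J6: C=53, w×C=1×53=53
Sum w×C = 818
Sum w = 30
Weighted avg = 818/30
= 27.27


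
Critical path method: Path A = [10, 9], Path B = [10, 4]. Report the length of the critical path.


Path A: 10 + 9 = 19
Path B: 10 + 4 = 14
Critical path = longest = max(19, 14)
= 19 (Path A)


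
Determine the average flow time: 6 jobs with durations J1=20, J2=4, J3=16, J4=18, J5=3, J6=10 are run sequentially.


Completion times:
  J1: completes at 20
  J2: completes at 24
  J3: completes at 40
  J4: completes at 58
  J5: completes at 61
  J6: completes at 71
Sum = 274
Average = 274/6
= 45.67


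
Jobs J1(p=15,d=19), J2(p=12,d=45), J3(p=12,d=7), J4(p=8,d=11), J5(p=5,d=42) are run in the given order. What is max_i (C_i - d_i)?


Lateness per job (L = C - d):
  J1: C=15, d=19, L=-4
  J2: C=27, d=45, L=-18
  J3: C=39, d=7, L=32
  J4: C=47, d=11, L=36
  J5: C=52, d=42, L=10
Lmax = max(-4, -18, 32, 36, 10)
= 36


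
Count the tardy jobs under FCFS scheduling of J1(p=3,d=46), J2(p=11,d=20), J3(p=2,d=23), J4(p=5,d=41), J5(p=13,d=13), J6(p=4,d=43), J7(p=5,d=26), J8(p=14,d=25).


Completion vs due date:
  J1: C=3, d=46 → on time
  J2: C=14, d=20 → on time
  J3: C=16, d=23 → on time
  J4: C=21, d=41 → on time
  J5: C=34, d=13 → TARDY
  J6: C=38, d=43 → on time
  J7: C=43, d=26 → TARDY
  J8: C=57, d=25 → TARDY
Tardy jobs: J5, J7, J8
Count = 3


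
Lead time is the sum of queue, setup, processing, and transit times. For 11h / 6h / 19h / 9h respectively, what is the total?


Lead time = queue + setup + processing + transit
= 11 + 6 + 19 + 9
= 45 hours


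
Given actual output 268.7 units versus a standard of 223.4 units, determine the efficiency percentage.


Efficiency = (actual / standard) × 100
= (268.7 / 223.4) × 100
= 120.3%


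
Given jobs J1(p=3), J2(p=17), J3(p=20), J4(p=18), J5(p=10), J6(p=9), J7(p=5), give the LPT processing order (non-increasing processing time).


LPT: sort by longest processing time first
  J3: p=20
  J4: p=18
  J2: p=17
  J5: p=10
  J6: p=9
  J7: p=5
  J1: p=3
Order: J3 → J4 → J2 → J5 → J6 → J7 → J1


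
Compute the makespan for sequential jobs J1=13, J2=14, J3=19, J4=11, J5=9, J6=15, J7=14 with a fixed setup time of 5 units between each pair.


Makespan = Σ processing + (n-1) × setup
= (13 + 14 + 19 + 11 + 9 + 15 + 14) + (7-1)×5
= 95 + 30
= 125 time units


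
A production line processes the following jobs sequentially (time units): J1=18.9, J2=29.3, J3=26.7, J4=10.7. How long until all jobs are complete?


Sequential makespan: sum all processing times
= 18.9 + 29.3 + 26.7 + 10.7
= 85.6 time units


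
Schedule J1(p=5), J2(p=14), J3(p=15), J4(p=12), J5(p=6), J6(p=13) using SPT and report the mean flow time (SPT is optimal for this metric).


SPT order: J1 → J5 → J4 → J6 → J2 → J3
Completion times:
  J1: C=5
  J5: C=11
  J4: C=23
  J6: C=36
  J2: C=50
  J3: C=65
Sum = 190, n = 6
Mean flow = 190/6
= 31.67


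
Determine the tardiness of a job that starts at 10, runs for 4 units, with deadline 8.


Completion = start + processing = 10 + 4 = 14
Tardiness = max(0, C - d) = max(0, 14 - 8)
= max(0, 6)
= 6


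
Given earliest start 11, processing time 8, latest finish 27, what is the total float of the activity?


EF = ES + duration = 11 + 8 = 19
LS = LF - duration = 27 - 8 = 19
Total Float = LF - EF = 27 - 19
(or LS - ES = 19 - 11)
= 8


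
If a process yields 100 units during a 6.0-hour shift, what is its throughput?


Throughput = units / time
= 100 / 6.0
= 16.7 units/hour


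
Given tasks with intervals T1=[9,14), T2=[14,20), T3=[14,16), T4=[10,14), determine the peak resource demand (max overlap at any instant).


Check each time point for overlaps:
  t=10: 2 tasks active (T1, T4)
Max concurrent = 2


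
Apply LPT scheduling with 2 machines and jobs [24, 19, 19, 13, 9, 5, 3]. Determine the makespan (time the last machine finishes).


Jobs (LPT sorted): [24, 19, 19, 13, 9, 5, 3]
Machines: 2
  J=24 → Machine 1 (load: 0+24=24)
  J=19 → Machine 2 (load: 0+19=19)
  J=19 → Machine 2 (load: 19+19=38)
  J=13 → Machine 1 (load: 24+13=37)
  J=9 → Machine 1 (load: 37+9=46)
  J=5 → Machine 2 (load: 38+5=43)
  J=3 → Machine 2 (load: 43+3=46)
Machine loads: [46, 46]
Makespan = max = 46 time units


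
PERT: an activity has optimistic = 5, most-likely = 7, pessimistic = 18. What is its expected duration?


te = (o + 4m + p) / 6
= (5 + 4×7 + 18) / 6
= (5 + 28 + 18) / 6
= 51 / 6
= 8.50


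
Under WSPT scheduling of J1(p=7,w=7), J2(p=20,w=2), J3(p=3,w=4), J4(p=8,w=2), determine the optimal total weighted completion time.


WSPT order (by p/w): J3 → J1 → J4 → J2
  J3: C=3, w·C=4×3=12
  J1: C=10, w·C=7×10=70
  J4: C=18, w·C=2×18=36
  J2: C=38, w·C=2×38=76
Σ w·C = 194
= 194


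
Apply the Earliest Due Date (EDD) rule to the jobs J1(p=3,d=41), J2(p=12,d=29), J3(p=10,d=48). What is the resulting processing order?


EDD: sort by earliest due date
  J2: d=29, p=12
  J1: d=41, p=3
  J3: d=48, p=10
Order: J2 → J1 → J3


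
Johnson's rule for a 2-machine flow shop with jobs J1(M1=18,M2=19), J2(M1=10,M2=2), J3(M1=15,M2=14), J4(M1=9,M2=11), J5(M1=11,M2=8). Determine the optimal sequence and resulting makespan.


Johnson's rule:
Group 1 (M1≤M2, sort by M1): ['J4', 'J1']
Group 2 (M1>M2, sort desc M2): ['J3', 'J5', 'J2']
Sequence: J4 → J1 → J3 → J5 → J2
Makespan calculation:
  J4: M1 done=9, M2 done=20
  J1: M1 done=27, M2 done=46
  J3: M1 done=42, M2 done=60
  J5: M1 done=53, M2 done=68
  J2: M1 done=63, M2 done=70
= Sequence: J4 → J1 → J3 → J5 → J2, Makespan: 70


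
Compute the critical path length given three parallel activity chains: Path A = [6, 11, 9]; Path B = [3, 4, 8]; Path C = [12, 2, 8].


Path A: 6 + 11 + 9 = 26
Path B: 3 + 4 + 8 = 15
Path C: 12 + 2 + 8 = 22
Critical path = longest = max(26, 15, 22)
= 26 (Path A)


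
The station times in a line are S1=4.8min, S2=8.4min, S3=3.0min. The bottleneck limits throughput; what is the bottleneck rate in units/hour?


Bottleneck = longest station time
Station times: [4.8, 8.4, 3.0]
Max = 8.4 min
Rate = 60 / 8.4
= 7.14 units/hour (bottleneck: 8.4min)


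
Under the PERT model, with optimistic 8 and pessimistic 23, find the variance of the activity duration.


σ² = ((p - o) / 6)² = (p - o)² / 36
= (23 - 8)² / 36
= 15² / 36
= 225 / 36
= 6.2500


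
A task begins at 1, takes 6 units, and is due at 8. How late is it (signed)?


Completion = 1 + 6 = 7
Lateness = C - d = 7 - 8
= -1


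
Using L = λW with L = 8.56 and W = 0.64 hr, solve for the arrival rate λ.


Little's law: L = λW → λ = L / W
= 8.56 / 0.64
= 13.38 per hour


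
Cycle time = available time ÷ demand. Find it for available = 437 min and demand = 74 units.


Cycle time = available time / demand
= 437 / 74
= 5.91 min/unit


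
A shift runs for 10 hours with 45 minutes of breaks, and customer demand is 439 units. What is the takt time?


Available = 10×60 - 45 = 555 min
Takt time = 555 / 439
= 1.26 min/unit


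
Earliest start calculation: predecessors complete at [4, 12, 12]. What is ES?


ES = max of all predecessor completion times
Predecessors: [4, 12, 12]
ES = max(4, 12, 12)
= 12


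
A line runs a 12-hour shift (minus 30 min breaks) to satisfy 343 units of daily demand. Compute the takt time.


Available = 12×60 - 30 = 690 min
Takt time = 690 / 343
= 2.01 min/unit


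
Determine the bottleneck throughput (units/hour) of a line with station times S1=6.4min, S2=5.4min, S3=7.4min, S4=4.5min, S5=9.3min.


Bottleneck = longest station time
Station times: [6.4, 5.4, 7.4, 4.5, 9.3]
Max = 9.3 min
Rate = 60 / 9.3
= 6.45 units/hour (bottleneck: 9.3min)


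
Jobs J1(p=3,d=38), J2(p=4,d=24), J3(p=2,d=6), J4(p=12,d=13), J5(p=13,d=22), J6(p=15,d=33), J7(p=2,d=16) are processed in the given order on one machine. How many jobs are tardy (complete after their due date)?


Completion vs due date:
  J1: C=3, d=38 → on time
  J2: C=7, d=24 → on time
  J3: C=9, d=6 → TARDY
  J4: C=21, d=13 → TARDY
  J5: C=34, d=22 → TARDY
  J6: C=49, d=33 → TARDY
  J7: C=51, d=16 → TARDY
Tardy jobs: J3, J4, J5, J6, J7
Count = 5


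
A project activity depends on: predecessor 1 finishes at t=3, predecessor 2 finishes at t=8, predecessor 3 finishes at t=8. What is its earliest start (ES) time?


ES = max of all predecessor completion times
Predecessors: [3, 8, 8]
ES = max(3, 8, 8)
= 8


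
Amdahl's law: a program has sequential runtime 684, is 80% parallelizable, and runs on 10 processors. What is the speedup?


Amdahl's law: T_p = T × ((1-p) + p/N)
= 684 × ((1-0.8) + 0.8/10)
= 684 × (0.20 + 0.0800)
= 684 × 0.2800
= 191.52
Speedup = 684/191.52
= 3.57×


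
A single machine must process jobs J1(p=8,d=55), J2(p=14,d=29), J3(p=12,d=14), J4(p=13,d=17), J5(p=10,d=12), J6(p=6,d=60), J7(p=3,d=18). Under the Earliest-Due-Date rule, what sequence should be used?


EDD: sort by earliest due date
  J5: d=12, p=10
  J3: d=14, p=12
  J4: d=17, p=13
  J7: d=18, p=3
  J2: d=29, p=14
  J1: d=55, p=8
  J6: d=60, p=6
Order: J5 → J3 → J4 → J7 → J2 → J1 → J6


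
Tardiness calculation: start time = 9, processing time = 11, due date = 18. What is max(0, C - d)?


Completion = start + processing = 9 + 11 = 20
Tardiness = max(0, C - d) = max(0, 20 - 18)
= max(0, 2)
= 2


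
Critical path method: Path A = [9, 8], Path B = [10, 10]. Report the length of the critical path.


Path A: 9 + 8 = 17
Path B: 10 + 10 = 20
Critical path = longest = max(17, 20)
= 20 (Path B)


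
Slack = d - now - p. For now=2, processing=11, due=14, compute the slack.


Slack = due - current_time - processing
= 14 - 2 - 11
= 1


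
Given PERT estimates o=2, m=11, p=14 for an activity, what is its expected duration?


te = (o + 4m + p) / 6
= (2 + 4×11 + 14) / 6
= (2 + 44 + 14) / 6
= 60 / 6
= 10.00


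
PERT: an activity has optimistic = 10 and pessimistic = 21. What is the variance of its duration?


σ² = ((p - o) / 6)² = (p - o)² / 36
= (21 - 10)² / 36
= 11² / 36
= 121 / 36
= 3.3611


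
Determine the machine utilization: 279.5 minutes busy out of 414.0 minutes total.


Utilization = busy / total × 100
= 279.5 / 414.0 × 100
= 67.5%


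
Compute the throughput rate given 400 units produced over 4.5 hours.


Throughput = units / time
= 400 / 4.5
= 88.9 units/hour


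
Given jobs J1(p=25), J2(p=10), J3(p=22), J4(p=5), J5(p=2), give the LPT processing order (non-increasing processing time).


LPT: sort by longest processing time first
  J1: p=25
  J3: p=22
  J2: p=10
  J4: p=5
  J5: p=2
Order: J1 → J3 → J2 → J4 → J5


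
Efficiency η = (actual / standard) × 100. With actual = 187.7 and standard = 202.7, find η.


Efficiency = (actual / standard) × 100
= (187.7 / 202.7) × 100
= 92.6%


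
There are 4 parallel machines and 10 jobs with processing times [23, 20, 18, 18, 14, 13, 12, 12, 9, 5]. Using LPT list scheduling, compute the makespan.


Jobs (LPT sorted): [23, 20, 18, 18, 14, 13, 12, 12, 9, 5]
Machines: 4
  J=23 → Machine 1 (load: 0+23=23)
  J=20 → Machine 2 (load: 0+20=20)
  J=18 → Machine 3 (load: 0+18=18)
  J=18 → Machine 4 (load: 0+18=18)
  J=14 → Machine 3 (load: 18+14=32)
  J=13 → Machine 4 (load: 18+13=31)
  J=12 → Machine 2 (load: 20+12=32)
  J=12 → Machine 1 (load: 23+12=35)
  J=9 → Machine 4 (load: 31+9=40)
  J=5 → Machine 2 (load: 32+5=37)
Machine loads: [35, 37, 32, 40]
Makespan = max = 40 time units


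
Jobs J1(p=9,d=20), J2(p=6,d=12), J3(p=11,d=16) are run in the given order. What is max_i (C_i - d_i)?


Lateness per job (L = C - d):
  J1: C=9, d=20, L=-11
  J2: C=15, d=12, L=3
  J3: C=26, d=16, L=10
Lmax = max(-11, 3, 10)
= 10


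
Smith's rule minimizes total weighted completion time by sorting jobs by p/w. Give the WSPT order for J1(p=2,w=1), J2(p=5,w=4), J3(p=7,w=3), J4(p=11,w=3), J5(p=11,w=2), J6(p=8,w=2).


WSPT (Smith's rule): sort by p/w ascending
  J2: p/w = 5/4 = 1.250
  J1: p/w = 2/1 = 2.000
  J3: p/w = 7/3 = 2.333
  J4: p/w = 11/3 = 3.667
  J6: p/w = 8/2 = 4.000
  J5: p/w = 11/2 = 5.500
Order: J2 → J1 → J3 → J4 → J6 → J5
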